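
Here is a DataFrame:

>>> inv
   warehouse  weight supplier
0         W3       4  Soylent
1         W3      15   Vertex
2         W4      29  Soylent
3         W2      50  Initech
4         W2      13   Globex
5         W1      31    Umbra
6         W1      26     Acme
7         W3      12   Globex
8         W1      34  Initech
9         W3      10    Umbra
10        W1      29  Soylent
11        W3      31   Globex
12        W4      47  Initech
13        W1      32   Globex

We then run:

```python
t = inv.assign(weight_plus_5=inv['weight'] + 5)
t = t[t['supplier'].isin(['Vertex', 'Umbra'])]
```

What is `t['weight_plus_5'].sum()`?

add column weight_plus_5 = inv['weight'] + 5:
   warehouse  weight supplier  weight_plus_5
0         W3       4  Soylent              9
1         W3      15   Vertex             20
2         W4      29  Soylent             34
3         W2      50  Initech             55
4         W2      13   Globex             18
5         W1      31    Umbra             36
6         W1      26     Acme             31
7         W3      12   Globex             17
8         W1      34  Initech             39
9         W3      10    Umbra             15
10        W1      29  Soylent             34
11        W3      31   Globex             36
12        W4      47  Initech             52
13        W1      32   Globex             37
filter rows where supplier in ['Vertex', 'Umbra']:
  warehouse  weight supplier  weight_plus_5
1        W3      15   Vertex             20
5        W1      31    Umbra             36
9        W3      10    Umbra             15
Reading off the sum of column 'weight_plus_5', we get 71.

71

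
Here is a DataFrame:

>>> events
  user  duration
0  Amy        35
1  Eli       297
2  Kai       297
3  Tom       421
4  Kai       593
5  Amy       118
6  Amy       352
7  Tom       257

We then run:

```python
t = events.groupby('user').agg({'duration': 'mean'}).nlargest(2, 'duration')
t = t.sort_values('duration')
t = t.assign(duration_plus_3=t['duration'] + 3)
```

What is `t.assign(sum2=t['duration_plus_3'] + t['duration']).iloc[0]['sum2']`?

681.0

group by user, mean of duration:
        duration
user            
Amy   168.333333
Eli   297.000000
Kai   445.000000
Tom   339.000000
take 2 rows with largest duration:
      duration
user          
Kai      445.0
Tom      339.0
sort by duration:
      duration
user          
Tom      339.0
Kai      445.0
add column duration_plus_3 = t['duration'] + 3:
      duration  duration_plus_3
user                           
Tom      339.0            342.0
Kai      445.0            448.0
add column sum2 = t['duration_plus_3'] + t['duration']:
      duration  duration_plus_3   sum2
user                                  
Tom      339.0            342.0  681.0
Kai      445.0            448.0  893.0
Finally, value at position 0, column 'sum2' = 681.0.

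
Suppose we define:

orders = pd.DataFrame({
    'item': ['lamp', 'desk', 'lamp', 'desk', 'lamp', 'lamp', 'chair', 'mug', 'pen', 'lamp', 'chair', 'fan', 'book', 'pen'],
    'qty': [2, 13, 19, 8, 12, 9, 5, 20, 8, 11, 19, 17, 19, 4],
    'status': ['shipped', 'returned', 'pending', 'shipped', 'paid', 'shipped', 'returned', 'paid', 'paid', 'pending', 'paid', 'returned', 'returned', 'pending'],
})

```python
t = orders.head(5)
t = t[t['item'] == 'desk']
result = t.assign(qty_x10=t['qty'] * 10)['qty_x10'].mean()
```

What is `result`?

105.0

take first 5 rows:
   item  qty    status
0  lamp    2   shipped
1  desk   13  returned
2  lamp   19   pending
3  desk    8   shipped
4  lamp   12      paid
filter rows where item == 'desk':
   item  qty    status
1  desk   13  returned
3  desk    8   shipped
add column qty_x10 = t['qty'] * 10:
   item  qty    status  qty_x10
1  desk   13  returned      130
3  desk    8   shipped       80
Hence 105.0.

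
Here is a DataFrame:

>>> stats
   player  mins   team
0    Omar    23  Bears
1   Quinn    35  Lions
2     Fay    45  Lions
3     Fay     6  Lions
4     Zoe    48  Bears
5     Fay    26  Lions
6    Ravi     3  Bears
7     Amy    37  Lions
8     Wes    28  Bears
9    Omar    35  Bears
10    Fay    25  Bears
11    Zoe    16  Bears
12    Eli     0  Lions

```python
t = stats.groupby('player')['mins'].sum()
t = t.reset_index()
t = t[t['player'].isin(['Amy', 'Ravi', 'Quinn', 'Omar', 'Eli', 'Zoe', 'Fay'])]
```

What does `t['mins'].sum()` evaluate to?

group by player, sum of mins:
player
Amy       37
Eli        0
Fay      102
Omar      58
Quinn     35
Ravi       3
Wes       28
Zoe       64
Name: mins, dtype: int64
reset_index():
  player  mins
0    Amy    37
1    Eli     0
2    Fay   102
3   Omar    58
4  Quinn    35
5   Ravi     3
6    Wes    28
7    Zoe    64
filter rows where player in ['Amy', 'Ravi', 'Quinn', 'Omar', 'Eli', 'Zoe', 'Fay']:
  player  mins
0    Amy    37
1    Eli     0
2    Fay   102
3   Omar    58
4  Quinn    35
5   Ravi     3
7    Zoe    64
Reading off the sum of column 'mins', we get 299.

299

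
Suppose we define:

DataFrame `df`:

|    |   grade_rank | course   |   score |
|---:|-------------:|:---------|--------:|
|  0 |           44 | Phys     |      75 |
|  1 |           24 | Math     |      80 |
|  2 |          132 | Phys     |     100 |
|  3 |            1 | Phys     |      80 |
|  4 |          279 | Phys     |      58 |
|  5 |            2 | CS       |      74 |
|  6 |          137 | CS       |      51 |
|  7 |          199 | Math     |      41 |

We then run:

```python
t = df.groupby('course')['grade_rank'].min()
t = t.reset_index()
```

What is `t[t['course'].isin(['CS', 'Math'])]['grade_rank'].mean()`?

group by course, min of grade_rank:
course
CS       2
Math    24
Phys     1
Name: grade_rank, dtype: int64
reset_index():
  course  grade_rank
0     CS           2
1   Math          24
2   Phys           1
filter rows where course in ['CS', 'Math']:
  course  grade_rank
0     CS           2
1   Math          24
So mean() = 13.0.

13.0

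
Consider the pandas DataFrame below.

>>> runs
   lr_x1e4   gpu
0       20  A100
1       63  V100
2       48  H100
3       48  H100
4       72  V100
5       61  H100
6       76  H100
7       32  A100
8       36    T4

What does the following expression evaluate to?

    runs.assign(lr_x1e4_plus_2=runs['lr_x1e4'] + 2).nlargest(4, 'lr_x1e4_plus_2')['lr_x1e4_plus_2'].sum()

280

add column lr_x1e4_plus_2 = runs['lr_x1e4'] + 2:
   lr_x1e4   gpu  lr_x1e4_plus_2
0       20  A100              22
1       63  V100              65
2       48  H100              50
3       48  H100              50
4       72  V100              74
5       61  H100              63
6       76  H100              78
7       32  A100              34
8       36    T4              38
take 4 rows with largest lr_x1e4_plus_2:
   lr_x1e4   gpu  lr_x1e4_plus_2
6       76  H100              78
4       72  V100              74
1       63  V100              65
5       61  H100              63
Taking the sum of column 'lr_x1e4_plus_2' gives 280.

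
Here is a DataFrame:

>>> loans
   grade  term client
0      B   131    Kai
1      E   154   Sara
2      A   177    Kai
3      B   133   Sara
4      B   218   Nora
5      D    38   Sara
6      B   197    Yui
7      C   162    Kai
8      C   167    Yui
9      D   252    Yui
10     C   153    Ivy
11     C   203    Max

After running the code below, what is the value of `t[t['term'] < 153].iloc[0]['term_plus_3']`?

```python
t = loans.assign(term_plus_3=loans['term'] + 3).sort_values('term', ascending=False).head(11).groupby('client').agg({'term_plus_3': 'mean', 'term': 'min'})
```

add column term_plus_3 = loans['term'] + 3:
   grade  term client  term_plus_3
0      B   131    Kai          134
1      E   154   Sara          157
2      A   177    Kai          180
3      B   133   Sara          136
4      B   218   Nora          221
5      D    38   Sara           41
6      B   197    Yui          200
7      C   162    Kai          165
8      C   167    Yui          170
9      D   252    Yui          255
10     C   153    Ivy          156
11     C   203    Max          206
sort by term descending:
   grade  term client  term_plus_3
9      D   252    Yui          255
4      B   218   Nora          221
11     C   203    Max          206
6      B   197    Yui          200
2      A   177    Kai          180
8      C   167    Yui          170
7      C   162    Kai          165
1      E   154   Sara          157
10     C   153    Ivy          156
3      B   133   Sara          136
0      B   131    Kai          134
5      D    38   Sara           41
take first 11 rows:
   grade  term client  term_plus_3
9      D   252    Yui          255
4      B   218   Nora          221
11     C   203    Max          206
6      B   197    Yui          200
2      A   177    Kai          180
8      C   167    Yui          170
7      C   162    Kai          165
1      E   154   Sara          157
10     C   153    Ivy          156
3      B   133   Sara          136
0      B   131    Kai          134
group by client: mean(term_plus_3), min(term):
        term_plus_3  term
client                   
Ivy      156.000000   153
Kai      159.666667   131
Max      206.000000   203
Nora     221.000000   218
Sara     146.500000   133
Yui      208.333333   167
filter rows where term < 153:
        term_plus_3  term
client                   
Kai      159.666667   131
Sara     146.500000   133

159.666666667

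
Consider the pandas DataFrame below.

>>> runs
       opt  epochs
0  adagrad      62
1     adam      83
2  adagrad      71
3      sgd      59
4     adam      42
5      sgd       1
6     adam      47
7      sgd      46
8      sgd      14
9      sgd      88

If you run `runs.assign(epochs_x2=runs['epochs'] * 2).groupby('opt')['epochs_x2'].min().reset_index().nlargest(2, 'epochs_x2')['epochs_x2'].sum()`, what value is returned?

208

add column epochs_x2 = runs['epochs'] * 2:
       opt  epochs  epochs_x2
0  adagrad      62        124
1     adam      83        166
2  adagrad      71        142
3      sgd      59        118
4     adam      42         84
5      sgd       1          2
6     adam      47         94
7      sgd      46         92
8      sgd      14         28
9      sgd      88        176
group by opt, min of epochs_x2:
opt
adagrad    124
adam        84
sgd          2
Name: epochs_x2, dtype: int64
reset_index():
       opt  epochs_x2
0  adagrad        124
1     adam         84
2      sgd          2
take 2 rows with largest epochs_x2:
       opt  epochs_x2
0  adagrad        124
1     adam         84
Hence 208.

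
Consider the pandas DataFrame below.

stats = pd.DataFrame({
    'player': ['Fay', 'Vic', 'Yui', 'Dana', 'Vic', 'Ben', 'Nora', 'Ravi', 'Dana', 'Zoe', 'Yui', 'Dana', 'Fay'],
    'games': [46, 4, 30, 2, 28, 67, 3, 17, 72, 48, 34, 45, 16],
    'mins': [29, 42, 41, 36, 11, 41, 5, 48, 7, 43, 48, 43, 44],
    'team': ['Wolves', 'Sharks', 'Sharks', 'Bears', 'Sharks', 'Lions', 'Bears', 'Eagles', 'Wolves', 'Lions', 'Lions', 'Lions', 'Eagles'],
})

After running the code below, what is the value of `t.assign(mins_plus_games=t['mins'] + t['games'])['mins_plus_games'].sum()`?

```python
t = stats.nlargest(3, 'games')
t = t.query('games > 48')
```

take 3 rows with largest games:
  player  games  mins    team
8   Dana     72     7  Wolves
5    Ben     67    41   Lions
9    Zoe     48    43   Lions
filter rows where games > 48:
  player  games  mins    team
8   Dana     72     7  Wolves
5    Ben     67    41   Lions
add column mins_plus_games = t['mins'] + t['games']:
  player  games  mins    team  mins_plus_games
8   Dana     72     7  Wolves               79
5    Ben     67    41   Lions              108

187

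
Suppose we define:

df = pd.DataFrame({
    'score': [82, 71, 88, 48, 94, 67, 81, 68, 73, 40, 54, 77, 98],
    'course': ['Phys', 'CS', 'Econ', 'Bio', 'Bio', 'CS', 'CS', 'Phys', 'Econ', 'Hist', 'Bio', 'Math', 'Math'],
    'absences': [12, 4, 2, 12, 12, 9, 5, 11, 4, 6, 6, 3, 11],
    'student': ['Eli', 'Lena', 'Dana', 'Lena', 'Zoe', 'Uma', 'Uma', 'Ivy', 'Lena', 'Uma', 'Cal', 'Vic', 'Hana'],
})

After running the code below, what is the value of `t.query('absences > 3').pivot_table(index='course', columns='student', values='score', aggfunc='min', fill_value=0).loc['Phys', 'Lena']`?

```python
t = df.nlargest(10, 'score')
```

take 10 rows with largest score:
    score course  absences student
12     98   Math        11    Hana
4      94    Bio        12     Zoe
2      88   Econ         2    Dana
0      82   Phys        12     Eli
6      81     CS         5     Uma
11     77   Math         3     Vic
8      73   Econ         4    Lena
1      71     CS         4    Lena
7      68   Phys        11     Ivy
5      67     CS         9     Uma
filter rows where absences > 3:
    score course  absences student
12     98   Math        11    Hana
4      94    Bio        12     Zoe
0      82   Phys        12     Eli
6      81     CS         5     Uma
8      73   Econ         4    Lena
1      71     CS         4    Lena
7      68   Phys        11     Ivy
5      67     CS         9     Uma
pivot: rows=course, cols=student, min(score):
student  Eli  Hana  Ivy  Lena  Uma  Zoe
course                                 
Bio        0     0    0     0    0   94
CS         0     0    0    71   67    0
Econ       0     0    0    73    0    0
Math       0    98    0     0    0    0
Phys      82     0   68     0    0    0
value at row 'Phys', column 'Lena' → 0

0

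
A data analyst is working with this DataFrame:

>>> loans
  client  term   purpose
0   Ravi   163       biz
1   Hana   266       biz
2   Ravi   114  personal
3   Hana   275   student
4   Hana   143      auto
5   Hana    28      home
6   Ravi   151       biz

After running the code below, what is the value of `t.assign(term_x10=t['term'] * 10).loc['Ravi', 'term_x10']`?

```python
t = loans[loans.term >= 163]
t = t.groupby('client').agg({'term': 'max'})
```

filter rows where term >= 163:
  client  term  purpose
0   Ravi   163      biz
1   Hana   266      biz
3   Hana   275  student
group by client, max of term:
        term
client      
Hana     275
Ravi     163
add column term_x10 = t['term'] * 10:
        term  term_x10
client                
Hana     275      2750
Ravi     163      1630

1630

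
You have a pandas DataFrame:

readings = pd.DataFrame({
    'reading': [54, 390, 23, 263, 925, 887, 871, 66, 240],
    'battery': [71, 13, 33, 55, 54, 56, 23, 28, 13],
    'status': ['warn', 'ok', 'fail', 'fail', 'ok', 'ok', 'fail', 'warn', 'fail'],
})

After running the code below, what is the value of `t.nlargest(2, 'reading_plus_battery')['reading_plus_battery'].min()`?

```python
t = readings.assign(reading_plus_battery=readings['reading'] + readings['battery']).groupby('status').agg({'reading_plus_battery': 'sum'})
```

1521

add column reading_plus_battery = readings['reading'] + readings['battery']:
   reading  battery status  reading_plus_battery
0       54       71   warn                   125
1      390       13     ok                   403
2       23       33   fail                    56
3      263       55   fail                   318
4      925       54     ok                   979
5      887       56     ok                   943
6      871       23   fail                   894
7       66       28   warn                    94
8      240       13   fail                   253
group by status, sum of reading_plus_battery:
        reading_plus_battery
status                      
fail                    1521
ok                      2325
warn                     219
take 2 rows with largest reading_plus_battery:
        reading_plus_battery
status                      
ok                      2325
fail                    1521
Finally, min of column 'reading_plus_battery' = 1521.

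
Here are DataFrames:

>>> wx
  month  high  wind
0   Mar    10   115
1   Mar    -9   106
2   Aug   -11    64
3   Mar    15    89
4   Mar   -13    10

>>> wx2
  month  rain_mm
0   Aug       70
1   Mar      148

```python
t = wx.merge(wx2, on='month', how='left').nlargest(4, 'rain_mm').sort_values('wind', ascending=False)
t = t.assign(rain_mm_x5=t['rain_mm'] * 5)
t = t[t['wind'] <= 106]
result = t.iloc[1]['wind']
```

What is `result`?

merge on 'month' (how='left') → 5 rows:
  month  high  wind  rain_mm
0   Mar    10   115      148
1   Mar    -9   106      148
2   Aug   -11    64       70
3   Mar    15    89      148
4   Mar   -13    10      148
take 4 rows with largest rain_mm:
  month  high  wind  rain_mm
0   Mar    10   115      148
1   Mar    -9   106      148
3   Mar    15    89      148
4   Mar   -13    10      148
sort by wind descending:
  month  high  wind  rain_mm
0   Mar    10   115      148
1   Mar    -9   106      148
3   Mar    15    89      148
4   Mar   -13    10      148
add column rain_mm_x5 = t['rain_mm'] * 5:
  month  high  wind  rain_mm  rain_mm_x5
0   Mar    10   115      148         740
1   Mar    -9   106      148         740
3   Mar    15    89      148         740
4   Mar   -13    10      148         740
filter rows where wind <= 106:
  month  high  wind  rain_mm  rain_mm_x5
1   Mar    -9   106      148         740
3   Mar    15    89      148         740
4   Mar   -13    10      148         740

89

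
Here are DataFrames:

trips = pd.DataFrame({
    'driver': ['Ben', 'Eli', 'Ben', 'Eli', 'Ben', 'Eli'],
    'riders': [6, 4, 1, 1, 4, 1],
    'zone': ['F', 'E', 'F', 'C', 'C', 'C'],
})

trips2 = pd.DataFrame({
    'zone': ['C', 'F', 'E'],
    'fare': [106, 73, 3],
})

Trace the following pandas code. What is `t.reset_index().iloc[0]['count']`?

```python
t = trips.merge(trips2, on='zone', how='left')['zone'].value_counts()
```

merge on 'zone' (how='left') → 6 rows:
  driver  riders zone  fare
0    Ben       6    F    73
1    Eli       4    E     3
2    Ben       1    F    73
3    Eli       1    C   106
4    Ben       4    C   106
5    Eli       1    C   106
value_counts of zone:
zone
C    3
F    2
E    1
Name: count, dtype: int64
reset_index():
  zone  count
0    C      3
1    F      2
2    E      1

3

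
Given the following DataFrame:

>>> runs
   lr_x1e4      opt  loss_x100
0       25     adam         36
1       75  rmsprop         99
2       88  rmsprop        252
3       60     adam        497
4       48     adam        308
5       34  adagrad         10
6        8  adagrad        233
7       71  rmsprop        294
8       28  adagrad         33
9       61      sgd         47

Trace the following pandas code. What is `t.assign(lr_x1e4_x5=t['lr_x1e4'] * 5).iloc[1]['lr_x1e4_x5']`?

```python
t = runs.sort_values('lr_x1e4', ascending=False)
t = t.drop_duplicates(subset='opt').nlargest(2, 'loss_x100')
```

sort by lr_x1e4 descending:
   lr_x1e4      opt  loss_x100
2       88  rmsprop        252
1       75  rmsprop         99
7       71  rmsprop        294
9       61      sgd         47
3       60     adam        497
4       48     adam        308
5       34  adagrad         10
8       28  adagrad         33
0       25     adam         36
6        8  adagrad        233
drop duplicate opt (keep=first):
   lr_x1e4      opt  loss_x100
2       88  rmsprop        252
9       61      sgd         47
3       60     adam        497
5       34  adagrad         10
take 2 rows with largest loss_x100:
   lr_x1e4      opt  loss_x100
3       60     adam        497
2       88  rmsprop        252
add column lr_x1e4_x5 = t['lr_x1e4'] * 5:
   lr_x1e4      opt  loss_x100  lr_x1e4_x5
3       60     adam        497         300
2       88  rmsprop        252         440
Hence 440.

440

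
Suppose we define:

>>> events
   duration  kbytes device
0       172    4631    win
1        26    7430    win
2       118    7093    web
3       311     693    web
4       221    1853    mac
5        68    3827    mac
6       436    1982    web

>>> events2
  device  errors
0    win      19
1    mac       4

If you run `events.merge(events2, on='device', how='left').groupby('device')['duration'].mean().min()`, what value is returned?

99.0

merge on 'device' (how='left') → 7 rows:
   duration  kbytes device  errors
0       172    4631    win    19.0
1        26    7430    win    19.0
2       118    7093    web     NaN
3       311     693    web     NaN
4       221    1853    mac     4.0
5        68    3827    mac     4.0
6       436    1982    web     NaN
group by device, mean of duration:
device
mac    144.500000
web    288.333333
win     99.000000
Name: duration, dtype: float64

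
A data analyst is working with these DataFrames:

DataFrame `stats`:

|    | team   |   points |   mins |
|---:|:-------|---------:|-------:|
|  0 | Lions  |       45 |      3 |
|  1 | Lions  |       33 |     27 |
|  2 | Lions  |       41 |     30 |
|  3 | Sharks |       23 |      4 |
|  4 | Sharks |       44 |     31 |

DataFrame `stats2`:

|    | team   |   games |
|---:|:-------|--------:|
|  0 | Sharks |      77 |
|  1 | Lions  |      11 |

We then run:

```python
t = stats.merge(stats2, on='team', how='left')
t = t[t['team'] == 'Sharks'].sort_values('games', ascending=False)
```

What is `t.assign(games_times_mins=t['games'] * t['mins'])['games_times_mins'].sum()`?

merge on 'team' (how='left') → 5 rows:
     team  points  mins  games
0   Lions      45     3     11
1   Lions      33    27     11
2   Lions      41    30     11
3  Sharks      23     4     77
4  Sharks      44    31     77
filter rows where team == 'Sharks':
     team  points  mins  games
3  Sharks      23     4     77
4  Sharks      44    31     77
sort by games descending:
     team  points  mins  games
3  Sharks      23     4     77
4  Sharks      44    31     77
add column games_times_mins = t['games'] * t['mins']:
     team  points  mins  games  games_times_mins
3  Sharks      23     4     77               308
4  Sharks      44    31     77              2387
Reading off the sum of column 'games_times_mins', we get 2695.

2695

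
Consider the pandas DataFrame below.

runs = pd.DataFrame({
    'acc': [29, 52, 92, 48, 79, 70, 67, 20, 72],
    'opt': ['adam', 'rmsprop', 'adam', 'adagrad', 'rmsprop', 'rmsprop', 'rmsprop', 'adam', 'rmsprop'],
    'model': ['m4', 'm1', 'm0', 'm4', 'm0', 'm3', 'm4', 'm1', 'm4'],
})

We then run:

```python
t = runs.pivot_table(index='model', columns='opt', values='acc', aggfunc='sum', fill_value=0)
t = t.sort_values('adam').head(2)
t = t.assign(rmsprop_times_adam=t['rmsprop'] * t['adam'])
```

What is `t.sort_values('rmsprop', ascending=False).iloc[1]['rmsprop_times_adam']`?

1040

pivot: rows=model, cols=opt, sum(acc):
opt    adagrad  adam  rmsprop
model                        
m0           0    92       79
m1           0    20       52
m3           0     0       70
m4          48    29      139
sort by adam:
opt    adagrad  adam  rmsprop
model                        
m3           0     0       70
m1           0    20       52
m4          48    29      139
m0           0    92       79
take first 2 rows:
opt    adagrad  adam  rmsprop
model                        
m3           0     0       70
m1           0    20       52
add column rmsprop_times_adam = t['rmsprop'] * t['adam']:
opt    adagrad  adam  rmsprop  rmsprop_times_adam
model                                            
m3           0     0       70                   0
m1           0    20       52                1040
sort by rmsprop descending:
opt    adagrad  adam  rmsprop  rmsprop_times_adam
model                                            
m3           0     0       70                   0
m1           0    20       52                1040
value at position 1, column 'rmsprop_times_adam' → 1040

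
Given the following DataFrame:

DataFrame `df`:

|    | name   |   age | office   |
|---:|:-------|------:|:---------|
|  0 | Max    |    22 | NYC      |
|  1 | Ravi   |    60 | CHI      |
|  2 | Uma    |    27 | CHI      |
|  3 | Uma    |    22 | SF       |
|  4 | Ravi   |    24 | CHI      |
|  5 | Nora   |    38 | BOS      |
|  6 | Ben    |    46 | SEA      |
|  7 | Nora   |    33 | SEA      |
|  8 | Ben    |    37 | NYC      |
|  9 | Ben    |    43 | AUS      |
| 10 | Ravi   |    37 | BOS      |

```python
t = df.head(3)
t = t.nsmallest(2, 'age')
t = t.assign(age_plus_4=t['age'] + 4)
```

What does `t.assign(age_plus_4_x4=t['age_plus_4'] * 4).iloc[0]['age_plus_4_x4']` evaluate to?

take first 3 rows:
   name  age office
0   Max   22    NYC
1  Ravi   60    CHI
2   Uma   27    CHI
take 2 rows with smallest age:
  name  age office
0  Max   22    NYC
2  Uma   27    CHI
add column age_plus_4 = t['age'] + 4:
  name  age office  age_plus_4
0  Max   22    NYC          26
2  Uma   27    CHI          31
add column age_plus_4_x4 = t['age_plus_4'] * 4:
  name  age office  age_plus_4  age_plus_4_x4
0  Max   22    NYC          26            104
2  Uma   27    CHI          31            124
Then the value at position 0, column 'age_plus_4_x4': 104

104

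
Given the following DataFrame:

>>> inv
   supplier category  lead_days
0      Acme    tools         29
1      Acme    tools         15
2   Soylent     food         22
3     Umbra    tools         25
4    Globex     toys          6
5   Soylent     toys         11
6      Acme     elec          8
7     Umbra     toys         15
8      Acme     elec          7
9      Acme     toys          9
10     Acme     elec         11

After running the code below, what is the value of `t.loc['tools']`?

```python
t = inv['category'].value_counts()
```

3

value_counts of category:
category
toys     4
tools    3
elec     3
food     1
Name: count, dtype: int64
Hence 3.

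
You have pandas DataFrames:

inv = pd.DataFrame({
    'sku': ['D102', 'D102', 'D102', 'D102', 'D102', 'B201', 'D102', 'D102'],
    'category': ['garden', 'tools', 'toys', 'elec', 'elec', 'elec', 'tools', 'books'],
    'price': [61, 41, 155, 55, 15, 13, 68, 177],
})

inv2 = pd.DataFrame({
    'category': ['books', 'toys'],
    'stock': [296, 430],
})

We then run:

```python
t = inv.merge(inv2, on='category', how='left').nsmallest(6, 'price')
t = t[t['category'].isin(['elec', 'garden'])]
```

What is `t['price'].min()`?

13

merge on 'category' (how='left') → 8 rows:
    sku category  price  stock
0  D102   garden     61    NaN
1  D102    tools     41    NaN
2  D102     toys    155  430.0
3  D102     elec     55    NaN
4  D102     elec     15    NaN
5  B201     elec     13    NaN
6  D102    tools     68    NaN
7  D102    books    177  296.0
take 6 rows with smallest price:
    sku category  price  stock
5  B201     elec     13    NaN
4  D102     elec     15    NaN
1  D102    tools     41    NaN
3  D102     elec     55    NaN
0  D102   garden     61    NaN
6  D102    tools     68    NaN
filter rows where category in ['elec', 'garden']:
    sku category  price  stock
5  B201     elec     13    NaN
4  D102     elec     15    NaN
3  D102     elec     55    NaN
0  D102   garden     61    NaN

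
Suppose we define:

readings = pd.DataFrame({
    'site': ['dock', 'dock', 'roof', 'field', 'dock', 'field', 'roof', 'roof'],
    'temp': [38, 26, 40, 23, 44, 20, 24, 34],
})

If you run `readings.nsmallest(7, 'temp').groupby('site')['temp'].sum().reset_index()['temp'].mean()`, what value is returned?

take 7 rows with smallest temp:
    site  temp
5  field    20
3  field    23
6   roof    24
1   dock    26
7   roof    34
0   dock    38
2   roof    40
group by site, sum of temp:
site
dock     64
field    43
roof     98
Name: temp, dtype: int64
reset_index():
    site  temp
0   dock    64
1  field    43
2   roof    98
Reading off the mean of column 'temp', we get 68.3333333333.

68.3333333333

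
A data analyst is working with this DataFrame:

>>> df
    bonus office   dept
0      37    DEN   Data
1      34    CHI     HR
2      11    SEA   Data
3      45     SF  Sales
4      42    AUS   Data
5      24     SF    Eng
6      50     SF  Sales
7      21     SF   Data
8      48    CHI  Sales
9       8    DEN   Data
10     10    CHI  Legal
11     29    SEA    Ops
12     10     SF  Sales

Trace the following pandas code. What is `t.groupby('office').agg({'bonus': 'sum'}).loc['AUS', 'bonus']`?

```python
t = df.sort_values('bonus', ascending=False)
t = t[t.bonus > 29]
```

sort by bonus descending:
    bonus office   dept
6      50     SF  Sales
8      48    CHI  Sales
3      45     SF  Sales
4      42    AUS   Data
0      37    DEN   Data
1      34    CHI     HR
11     29    SEA    Ops
5      24     SF    Eng
7      21     SF   Data
2      11    SEA   Data
10     10    CHI  Legal
12     10     SF  Sales
9       8    DEN   Data
filter rows where bonus > 29:
   bonus office   dept
6     50     SF  Sales
8     48    CHI  Sales
3     45     SF  Sales
4     42    AUS   Data
0     37    DEN   Data
1     34    CHI     HR
group by office, sum of bonus:
        bonus
office       
AUS        42
CHI        82
DEN        37
SF         95
Taking the value at row 'AUS', column 'bonus' gives 42.

42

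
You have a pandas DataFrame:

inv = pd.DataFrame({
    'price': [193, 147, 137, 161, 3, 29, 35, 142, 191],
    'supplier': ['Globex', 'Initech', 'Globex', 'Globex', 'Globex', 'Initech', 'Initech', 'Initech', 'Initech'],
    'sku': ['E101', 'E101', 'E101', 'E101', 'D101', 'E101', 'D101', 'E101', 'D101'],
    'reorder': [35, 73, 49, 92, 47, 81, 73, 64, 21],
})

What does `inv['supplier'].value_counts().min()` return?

4

value_counts of supplier:
supplier
Initech    5
Globex     4
Name: count, dtype: int64
Then the min of the resulting series: 4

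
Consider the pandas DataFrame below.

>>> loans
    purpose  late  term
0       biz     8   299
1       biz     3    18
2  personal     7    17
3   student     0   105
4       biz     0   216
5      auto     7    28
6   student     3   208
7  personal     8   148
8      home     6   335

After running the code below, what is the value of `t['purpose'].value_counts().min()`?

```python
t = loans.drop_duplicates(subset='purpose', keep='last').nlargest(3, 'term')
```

drop duplicate purpose (keep=last):
    purpose  late  term
4       biz     0   216
5      auto     7    28
6   student     3   208
7  personal     8   148
8      home     6   335
take 3 rows with largest term:
   purpose  late  term
8     home     6   335
4      biz     0   216
6  student     3   208
value_counts of purpose:
purpose
home       1
biz        1
student    1
Name: count, dtype: int64
Reading off the min of the resulting series, we get 1.

1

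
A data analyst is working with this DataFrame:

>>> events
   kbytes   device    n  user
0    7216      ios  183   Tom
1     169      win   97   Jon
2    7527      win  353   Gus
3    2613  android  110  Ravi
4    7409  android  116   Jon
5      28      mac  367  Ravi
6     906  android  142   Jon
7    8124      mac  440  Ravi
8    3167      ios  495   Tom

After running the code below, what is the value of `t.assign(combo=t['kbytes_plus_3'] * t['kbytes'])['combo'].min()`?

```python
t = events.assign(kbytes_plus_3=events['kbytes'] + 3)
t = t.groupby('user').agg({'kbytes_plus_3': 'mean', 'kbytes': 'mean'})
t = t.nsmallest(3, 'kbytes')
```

add column kbytes_plus_3 = events['kbytes'] + 3:
   kbytes   device    n  user  kbytes_plus_3
0    7216      ios  183   Tom           7219
1     169      win   97   Jon            172
2    7527      win  353   Gus           7530
3    2613  android  110  Ravi           2616
4    7409  android  116   Jon           7412
5      28      mac  367  Ravi             31
6     906  android  142   Jon            909
7    8124      mac  440  Ravi           8127
8    3167      ios  495   Tom           3170
group by user: mean(kbytes_plus_3), mean(kbytes):
      kbytes_plus_3       kbytes
user                            
Gus     7530.000000  7527.000000
Jon     2831.000000  2828.000000
Ravi    3591.333333  3588.333333
Tom     5194.500000  5191.500000
take 3 rows with smallest kbytes:
      kbytes_plus_3       kbytes
user                            
Jon     2831.000000  2828.000000
Ravi    3591.333333  3588.333333
Tom     5194.500000  5191.500000
add column combo = t['kbytes_plus_3'] * t['kbytes']:
      kbytes_plus_3       kbytes         combo
user                                          
Jon     2831.000000  2828.000000  8.006068e+06
Ravi    3591.333333  3588.333333  1.288690e+07
Tom     5194.500000  5191.500000  2.696725e+07

8006068.0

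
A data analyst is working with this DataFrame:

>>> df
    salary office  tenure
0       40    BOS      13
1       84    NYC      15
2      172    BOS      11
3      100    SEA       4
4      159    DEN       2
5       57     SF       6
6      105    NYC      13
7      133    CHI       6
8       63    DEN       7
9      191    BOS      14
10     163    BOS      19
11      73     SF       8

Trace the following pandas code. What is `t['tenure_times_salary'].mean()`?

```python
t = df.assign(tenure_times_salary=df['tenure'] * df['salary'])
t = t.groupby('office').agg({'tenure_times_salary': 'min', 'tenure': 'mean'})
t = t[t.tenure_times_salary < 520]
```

add column tenure_times_salary = df['tenure'] * df['salary']:
    salary office  tenure  tenure_times_salary
0       40    BOS      13                  520
1       84    NYC      15                 1260
2      172    BOS      11                 1892
3      100    SEA       4                  400
4      159    DEN       2                  318
5       57     SF       6                  342
6      105    NYC      13                 1365
7      133    CHI       6                  798
8       63    DEN       7                  441
9      191    BOS      14                 2674
10     163    BOS      19                 3097
11      73     SF       8                  584
group by office: min(tenure_times_salary), mean(tenure):
        tenure_times_salary  tenure
office                             
BOS                     520   14.25
CHI                     798    6.00
DEN                     318    4.50
NYC                    1260   14.00
SEA                     400    4.00
SF                      342    7.00
filter rows where tenure_times_salary < 520:
        tenure_times_salary  tenure
office                             
DEN                     318     4.5
SEA                     400     4.0
SF                      342     7.0
Hence 353.333333333.

353.333333333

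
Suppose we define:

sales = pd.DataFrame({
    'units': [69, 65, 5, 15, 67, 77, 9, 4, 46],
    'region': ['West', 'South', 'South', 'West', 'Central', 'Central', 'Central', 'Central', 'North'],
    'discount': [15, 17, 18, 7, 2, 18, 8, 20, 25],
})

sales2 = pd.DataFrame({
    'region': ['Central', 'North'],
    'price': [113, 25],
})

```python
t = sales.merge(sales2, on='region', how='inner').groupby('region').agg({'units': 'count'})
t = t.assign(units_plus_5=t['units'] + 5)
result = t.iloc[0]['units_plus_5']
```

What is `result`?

merge on 'region' (how='inner') → 5 rows:
   units   region  discount  price
0     67  Central         2    113
1     77  Central        18    113
2      9  Central         8    113
3      4  Central        20    113
4     46    North        25     25
group by region, count of units:
         units
region        
Central      4
North        1
add column units_plus_5 = t['units'] + 5:
         units  units_plus_5
region                      
Central      4             9
North        1             6

9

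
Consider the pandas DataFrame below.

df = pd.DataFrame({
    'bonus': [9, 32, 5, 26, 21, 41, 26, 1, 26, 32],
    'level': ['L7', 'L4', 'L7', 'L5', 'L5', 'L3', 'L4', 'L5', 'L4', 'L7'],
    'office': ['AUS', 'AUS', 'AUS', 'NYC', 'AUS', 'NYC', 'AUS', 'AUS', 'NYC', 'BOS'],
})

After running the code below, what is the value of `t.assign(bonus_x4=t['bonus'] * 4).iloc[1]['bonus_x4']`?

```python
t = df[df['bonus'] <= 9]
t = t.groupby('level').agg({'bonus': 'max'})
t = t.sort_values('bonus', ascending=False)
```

4

filter rows where bonus <= 9:
   bonus level office
0      9    L7    AUS
2      5    L7    AUS
7      1    L5    AUS
group by level, max of bonus:
       bonus
level       
L5         1
L7         9
sort by bonus descending:
       bonus
level       
L7         9
L5         1
add column bonus_x4 = t['bonus'] * 4:
       bonus  bonus_x4
level                 
L7         9        36
L5         1         4
Then the value at position 1, column 'bonus_x4': 4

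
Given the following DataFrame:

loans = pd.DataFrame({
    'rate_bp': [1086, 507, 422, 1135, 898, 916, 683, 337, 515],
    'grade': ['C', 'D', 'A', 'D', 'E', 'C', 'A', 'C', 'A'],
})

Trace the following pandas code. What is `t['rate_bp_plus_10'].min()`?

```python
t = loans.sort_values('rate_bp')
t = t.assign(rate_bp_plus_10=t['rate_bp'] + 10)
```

347

sort by rate_bp:
   rate_bp grade
7      337     C
2      422     A
1      507     D
8      515     A
6      683     A
4      898     E
5      916     C
0     1086     C
3     1135     D
add column rate_bp_plus_10 = t['rate_bp'] + 10:
   rate_bp grade  rate_bp_plus_10
7      337     C              347
2      422     A              432
1      507     D              517
8      515     A              525
6      683     A              693
4      898     E              908
5      916     C              926
0     1086     C             1096
3     1135     D             1145
So min() = 347.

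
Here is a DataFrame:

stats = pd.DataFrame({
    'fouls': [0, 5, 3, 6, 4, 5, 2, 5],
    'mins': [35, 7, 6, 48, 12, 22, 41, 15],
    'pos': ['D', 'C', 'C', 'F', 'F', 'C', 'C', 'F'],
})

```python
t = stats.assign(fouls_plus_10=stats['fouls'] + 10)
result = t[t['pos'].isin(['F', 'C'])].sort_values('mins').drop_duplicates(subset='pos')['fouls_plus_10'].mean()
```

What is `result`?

13.5

add column fouls_plus_10 = stats['fouls'] + 10:
   fouls  mins pos  fouls_plus_10
0      0    35   D             10
1      5     7   C             15
2      3     6   C             13
3      6    48   F             16
4      4    12   F             14
5      5    22   C             15
6      2    41   C             12
7      5    15   F             15
filter rows where pos in ['F', 'C']:
   fouls  mins pos  fouls_plus_10
1      5     7   C             15
2      3     6   C             13
3      6    48   F             16
4      4    12   F             14
5      5    22   C             15
6      2    41   C             12
7      5    15   F             15
sort by mins:
   fouls  mins pos  fouls_plus_10
2      3     6   C             13
1      5     7   C             15
4      4    12   F             14
7      5    15   F             15
5      5    22   C             15
6      2    41   C             12
3      6    48   F             16
drop duplicate pos (keep=first):
   fouls  mins pos  fouls_plus_10
2      3     6   C             13
4      4    12   F             14
Then the mean of column 'fouls_plus_10': 13.5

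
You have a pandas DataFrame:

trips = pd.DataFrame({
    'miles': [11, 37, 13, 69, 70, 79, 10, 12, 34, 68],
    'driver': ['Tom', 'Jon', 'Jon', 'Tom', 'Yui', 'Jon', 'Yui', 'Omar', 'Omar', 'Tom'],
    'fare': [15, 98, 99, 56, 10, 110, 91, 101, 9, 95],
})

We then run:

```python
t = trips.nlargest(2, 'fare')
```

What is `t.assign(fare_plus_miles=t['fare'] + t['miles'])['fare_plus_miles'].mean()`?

take 2 rows with largest fare:
   miles driver  fare
5     79    Jon   110
7     12   Omar   101
add column fare_plus_miles = t['fare'] + t['miles']:
   miles driver  fare  fare_plus_miles
5     79    Jon   110              189
7     12   Omar   101              113
Then the mean of column 'fare_plus_miles': 151.0

151.0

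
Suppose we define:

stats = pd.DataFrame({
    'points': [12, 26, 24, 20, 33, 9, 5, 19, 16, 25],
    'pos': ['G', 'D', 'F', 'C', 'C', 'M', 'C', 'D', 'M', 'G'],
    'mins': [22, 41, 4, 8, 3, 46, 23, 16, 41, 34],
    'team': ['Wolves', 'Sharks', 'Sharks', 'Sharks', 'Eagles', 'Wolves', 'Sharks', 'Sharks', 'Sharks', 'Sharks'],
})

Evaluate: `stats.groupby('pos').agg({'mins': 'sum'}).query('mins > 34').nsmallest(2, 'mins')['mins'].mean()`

56.5

group by pos, sum of mins:
     mins
pos      
C      34
D      57
F       4
G      56
M      87
filter rows where mins > 34:
     mins
pos      
D      57
G      56
M      87
take 2 rows with smallest mins:
     mins
pos      
G      56
D      57
Hence 56.5.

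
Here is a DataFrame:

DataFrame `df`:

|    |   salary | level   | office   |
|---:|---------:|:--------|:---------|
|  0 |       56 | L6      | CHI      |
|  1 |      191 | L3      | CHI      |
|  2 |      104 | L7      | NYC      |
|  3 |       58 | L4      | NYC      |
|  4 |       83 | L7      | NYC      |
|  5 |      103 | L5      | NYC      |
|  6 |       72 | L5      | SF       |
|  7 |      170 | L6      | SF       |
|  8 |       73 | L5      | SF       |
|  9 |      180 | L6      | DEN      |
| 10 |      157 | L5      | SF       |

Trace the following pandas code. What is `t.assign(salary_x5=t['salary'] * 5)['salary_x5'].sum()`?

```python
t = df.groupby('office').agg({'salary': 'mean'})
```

group by office, mean of salary:
        salary
office        
CHI      123.5
DEN      180.0
NYC       87.0
SF       118.0
add column salary_x5 = t['salary'] * 5:
        salary  salary_x5
office                   
CHI      123.5      617.5
DEN      180.0      900.0
NYC       87.0      435.0
SF       118.0      590.0

2542.5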